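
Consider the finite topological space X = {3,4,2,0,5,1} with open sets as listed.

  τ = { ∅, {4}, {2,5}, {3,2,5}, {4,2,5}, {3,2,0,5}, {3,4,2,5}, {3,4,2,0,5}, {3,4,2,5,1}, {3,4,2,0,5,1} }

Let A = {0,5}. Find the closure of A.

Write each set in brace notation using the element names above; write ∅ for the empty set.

closure: X∖int(X∖A) = X∖{4} = {3,2,0,5,1}

{3,2,0,5,1}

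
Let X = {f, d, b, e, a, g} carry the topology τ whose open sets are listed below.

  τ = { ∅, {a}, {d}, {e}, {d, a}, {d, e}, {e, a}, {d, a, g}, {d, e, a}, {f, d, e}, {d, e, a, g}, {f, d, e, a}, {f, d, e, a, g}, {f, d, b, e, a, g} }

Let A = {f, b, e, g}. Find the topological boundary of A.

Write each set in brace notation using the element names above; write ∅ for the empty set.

{f, b, g}

U open, U⊆A: ∅, {e}. int(A) = ⋃ = {e}
X∖A={d, a}, int(X∖A)={d, a}, hence cl(A)={f, b, e, g}
∂A: remove int from cl → {f, b, g}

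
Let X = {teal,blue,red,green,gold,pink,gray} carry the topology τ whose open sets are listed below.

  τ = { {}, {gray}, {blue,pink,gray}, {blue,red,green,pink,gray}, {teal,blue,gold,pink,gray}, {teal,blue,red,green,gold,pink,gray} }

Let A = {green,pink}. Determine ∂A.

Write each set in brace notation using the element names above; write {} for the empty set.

interior: largest open inside A is {} (from {})
cl via duality: int({teal,blue,red,gold,gray}) = {gray}, so X∖{gray} = {teal,blue,red,green,gold,pink}
cl∖int = {teal,blue,red,green,gold,pink}

{teal,blue,red,green,gold,pink}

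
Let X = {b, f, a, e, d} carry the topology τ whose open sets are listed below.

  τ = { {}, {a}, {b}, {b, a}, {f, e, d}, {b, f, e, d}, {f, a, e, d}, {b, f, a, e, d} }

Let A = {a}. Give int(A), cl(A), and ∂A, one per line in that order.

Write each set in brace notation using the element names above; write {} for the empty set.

int(A) = {a}
cl(A)  = {a}
∂A     = {}

U open, U⊆A: {}, {a}. int(A) = ⋃ = {a}
X∖A={b, f, e, d}, int(X∖A)={b, f, e, d}, hence cl(A)={a}
∂A: remove int from cl → {}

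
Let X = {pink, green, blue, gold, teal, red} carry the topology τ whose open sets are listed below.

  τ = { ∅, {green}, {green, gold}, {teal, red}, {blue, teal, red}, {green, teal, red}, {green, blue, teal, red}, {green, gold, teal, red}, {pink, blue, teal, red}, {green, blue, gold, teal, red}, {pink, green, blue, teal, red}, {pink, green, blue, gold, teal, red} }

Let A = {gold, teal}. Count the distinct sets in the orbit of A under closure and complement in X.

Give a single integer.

X∖A={pink, green, blue, red}, int(X∖A)={green}, hence cl(A)={pink, blue, gold, teal, red}
Orbit (k=closure, c=complement):
  1. A     = {gold, teal}
  2. kA    = {pink, blue, gold, teal, red}
  3. cA    = {pink, green, blue, red}
  4. ckA   = {green}
  5. kcA   = {pink, green, blue, gold, teal, red}
  6. kckA  = {green, gold}
  7. ckcA  = ∅
  8. ckckA = {pink, blue, teal, red}
(closed under both — stop)

8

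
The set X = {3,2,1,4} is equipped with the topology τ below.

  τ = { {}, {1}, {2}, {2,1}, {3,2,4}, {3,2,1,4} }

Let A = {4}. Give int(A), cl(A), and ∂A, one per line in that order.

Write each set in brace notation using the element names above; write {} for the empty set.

U open, U⊆A: {}. int(A) = ⋃ = {}
X∖A={3,2,1}, int(X∖A)={2,1}, hence cl(A)={3,4}
∂A: remove int from cl → {3,4}

int(A) = {}
cl(A)  = {3,4}
∂A     = {3,4}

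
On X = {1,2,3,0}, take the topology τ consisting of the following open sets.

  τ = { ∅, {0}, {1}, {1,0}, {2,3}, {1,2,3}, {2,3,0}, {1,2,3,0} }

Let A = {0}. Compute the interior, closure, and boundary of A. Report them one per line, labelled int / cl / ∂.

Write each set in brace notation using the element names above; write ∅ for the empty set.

int(A) = {0}
cl(A)  = {0}
∂A     = ∅

opens ⊆ A: ∅, {0}; union → int = {0}
complement {1,2,3}; its interior {1,2,3}; cl(A) = X∖{1,2,3} = {0}
boundary = {0} ∖ {0} = ∅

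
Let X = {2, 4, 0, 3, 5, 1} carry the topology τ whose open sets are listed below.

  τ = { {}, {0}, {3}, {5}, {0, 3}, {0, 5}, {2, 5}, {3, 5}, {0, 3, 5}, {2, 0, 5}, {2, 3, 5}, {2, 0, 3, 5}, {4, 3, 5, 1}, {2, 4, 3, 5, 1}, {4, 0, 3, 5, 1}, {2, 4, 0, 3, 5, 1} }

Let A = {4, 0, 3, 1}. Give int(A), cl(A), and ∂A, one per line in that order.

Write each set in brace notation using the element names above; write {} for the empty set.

U open, U⊆A: {}, {0}, {3}, {0, 3}. int(A) = ⋃ = {0, 3}
X∖A={2, 5}, int(X∖A)={2, 5}, hence cl(A)={4, 0, 3, 1}
∂A: remove int from cl → {4, 1}

int(A) = {0, 3}
cl(A)  = {4, 0, 3, 1}
∂A     = {4, 1}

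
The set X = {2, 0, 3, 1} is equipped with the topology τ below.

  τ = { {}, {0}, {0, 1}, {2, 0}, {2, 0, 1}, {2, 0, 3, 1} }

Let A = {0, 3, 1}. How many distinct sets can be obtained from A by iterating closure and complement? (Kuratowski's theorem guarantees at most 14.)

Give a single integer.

X∖A={2}, int(X∖A)={}, hence cl(A)={2, 0, 3, 1}
Orbit (k=closure, c=complement):
  1. A     = {0, 3, 1}
  2. kA    = {2, 0, 3, 1}
  3. cA    = {2}
  4. ckA   = {}
  5. kcA   = {2, 3}
  6. ckcA  = {0, 1}
(closed under both — stop)

6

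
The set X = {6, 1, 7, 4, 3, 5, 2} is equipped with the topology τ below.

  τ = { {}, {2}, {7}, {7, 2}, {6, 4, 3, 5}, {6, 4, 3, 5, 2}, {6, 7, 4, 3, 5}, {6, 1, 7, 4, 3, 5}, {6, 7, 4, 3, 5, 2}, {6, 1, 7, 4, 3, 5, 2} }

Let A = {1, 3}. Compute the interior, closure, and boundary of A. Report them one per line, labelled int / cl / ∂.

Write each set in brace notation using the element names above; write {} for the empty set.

int(A) = {}
cl(A)  = {6, 1, 4, 3, 5}
∂A     = {6, 1, 4, 3, 5}

open subsets of A: {}; so int(A) = {}
closure: X∖int(X∖A) = X∖{7, 2} = {6, 1, 4, 3, 5}
∂A = {6, 1, 4, 3, 5} minus {} = {6, 1, 4, 3, 5}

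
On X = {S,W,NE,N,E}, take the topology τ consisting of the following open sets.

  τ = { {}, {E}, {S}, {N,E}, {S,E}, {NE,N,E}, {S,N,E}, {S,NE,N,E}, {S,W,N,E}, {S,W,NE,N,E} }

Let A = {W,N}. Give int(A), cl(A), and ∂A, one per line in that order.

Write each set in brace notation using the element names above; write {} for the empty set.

U open, U⊆A: {}. int(A) = ⋃ = {}
X∖A={S,NE,E}, int(X∖A)={S,E}, hence cl(A)={W,NE,N}
∂A: remove int from cl → {W,NE,N}

int(A) = {}
cl(A)  = {W,NE,N}
∂A     = {W,NE,N}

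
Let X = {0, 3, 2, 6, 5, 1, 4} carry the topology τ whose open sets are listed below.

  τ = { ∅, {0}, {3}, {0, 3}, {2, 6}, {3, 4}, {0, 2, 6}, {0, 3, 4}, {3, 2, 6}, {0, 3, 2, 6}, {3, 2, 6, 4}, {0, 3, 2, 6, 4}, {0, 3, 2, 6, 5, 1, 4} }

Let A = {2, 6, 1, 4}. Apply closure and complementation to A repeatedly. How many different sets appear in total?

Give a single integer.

8

closure: X∖int(X∖A) = X∖{0, 3} = {2, 6, 5, 1, 4}
Let k=closure and c=complement:
  1. A     = {2, 6, 1, 4}
  2. kA    = {2, 6, 5, 1, 4}
  3. cA    = {0, 3, 5}
  4. ckA   = {0, 3}
  5. kcA   = {0, 3, 5, 1, 4}
  6. ckcA  = {2, 6}
  7. kckcA = {2, 6, 5, 1}
  8. ckckcA = {0, 3, 4}
— saturated at 8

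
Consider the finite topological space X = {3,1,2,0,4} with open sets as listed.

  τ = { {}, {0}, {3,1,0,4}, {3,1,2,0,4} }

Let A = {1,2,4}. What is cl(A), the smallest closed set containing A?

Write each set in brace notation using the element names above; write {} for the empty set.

X∖A={3,0}, int(X∖A)={0}, hence cl(A)={3,1,2,4}

{3,1,2,4}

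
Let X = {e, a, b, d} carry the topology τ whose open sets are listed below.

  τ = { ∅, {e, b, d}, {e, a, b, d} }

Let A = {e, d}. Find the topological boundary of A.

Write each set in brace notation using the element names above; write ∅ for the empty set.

{e, a, b, d}

interior: largest open inside A is ∅ (from ∅)
cl via duality: int({a, b}) = ∅, so X∖∅ = {e, a, b, d}
cl∖int = {e, a, b, d}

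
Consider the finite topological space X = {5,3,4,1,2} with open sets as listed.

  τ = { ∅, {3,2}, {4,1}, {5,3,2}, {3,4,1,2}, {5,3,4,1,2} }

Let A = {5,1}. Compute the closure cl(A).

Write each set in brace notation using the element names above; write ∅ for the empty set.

X∖A={3,4,2}, int(X∖A)={3,2}, hence cl(A)={5,4,1}

{5,4,1}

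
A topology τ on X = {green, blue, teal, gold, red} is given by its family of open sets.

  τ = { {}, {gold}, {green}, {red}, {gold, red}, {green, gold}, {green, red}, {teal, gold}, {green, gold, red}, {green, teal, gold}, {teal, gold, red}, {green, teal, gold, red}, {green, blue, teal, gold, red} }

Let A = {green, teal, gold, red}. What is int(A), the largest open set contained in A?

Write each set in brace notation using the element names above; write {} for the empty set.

opens ⊆ A: {}, {red}, {gold}, {green}, {green, gold}, {gold, red}, {green, red}, {teal, gold}, {green, gold, red}, {teal, gold, red}, {green, teal, gold}, {green, teal, gold, red}; union → int = {green, teal, gold, red}

{green, teal, gold, red}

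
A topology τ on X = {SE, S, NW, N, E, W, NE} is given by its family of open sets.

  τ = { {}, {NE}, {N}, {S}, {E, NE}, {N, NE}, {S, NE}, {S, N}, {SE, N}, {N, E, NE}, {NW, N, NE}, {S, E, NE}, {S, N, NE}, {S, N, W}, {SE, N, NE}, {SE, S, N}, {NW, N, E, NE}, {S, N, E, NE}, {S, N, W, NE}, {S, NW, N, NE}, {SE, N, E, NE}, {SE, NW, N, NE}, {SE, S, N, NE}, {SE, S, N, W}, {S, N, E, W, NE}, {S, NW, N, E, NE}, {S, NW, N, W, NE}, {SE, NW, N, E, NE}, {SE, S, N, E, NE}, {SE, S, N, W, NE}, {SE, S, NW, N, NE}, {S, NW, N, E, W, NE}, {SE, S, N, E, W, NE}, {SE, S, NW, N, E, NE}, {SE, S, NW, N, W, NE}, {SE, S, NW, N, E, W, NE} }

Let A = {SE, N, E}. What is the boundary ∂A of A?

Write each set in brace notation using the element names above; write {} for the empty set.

{NW, E, W}

interior: largest open inside A is {SE, N} (from {}, {N}, {SE, N})
cl via duality: int({S, NW, W, NE}) = {S, NE}, so X∖{S, NE} = {SE, NW, N, E, W}
cl∖int = {NW, E, W}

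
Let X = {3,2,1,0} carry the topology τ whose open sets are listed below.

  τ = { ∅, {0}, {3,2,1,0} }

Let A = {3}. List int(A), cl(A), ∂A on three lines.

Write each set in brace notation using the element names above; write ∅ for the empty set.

interior: largest open inside A is ∅ (from ∅)
cl via duality: int({2,1,0}) = {0}, so X∖{0} = {3,2,1}
cl∖int = {3,2,1}

int(A) = ∅
cl(A)  = {3,2,1}
∂A     = {3,2,1}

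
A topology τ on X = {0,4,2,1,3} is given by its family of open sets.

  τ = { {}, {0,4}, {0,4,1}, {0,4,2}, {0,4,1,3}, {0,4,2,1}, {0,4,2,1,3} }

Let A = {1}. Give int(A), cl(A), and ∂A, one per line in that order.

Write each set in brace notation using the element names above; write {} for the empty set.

int(A) = {}
cl(A)  = {1,3}
∂A     = {1,3}

U open, U⊆A: {}. int(A) = ⋃ = {}
X∖A={0,4,2,3}, int(X∖A)={0,4,2}, hence cl(A)={1,3}
∂A: remove int from cl → {1,3}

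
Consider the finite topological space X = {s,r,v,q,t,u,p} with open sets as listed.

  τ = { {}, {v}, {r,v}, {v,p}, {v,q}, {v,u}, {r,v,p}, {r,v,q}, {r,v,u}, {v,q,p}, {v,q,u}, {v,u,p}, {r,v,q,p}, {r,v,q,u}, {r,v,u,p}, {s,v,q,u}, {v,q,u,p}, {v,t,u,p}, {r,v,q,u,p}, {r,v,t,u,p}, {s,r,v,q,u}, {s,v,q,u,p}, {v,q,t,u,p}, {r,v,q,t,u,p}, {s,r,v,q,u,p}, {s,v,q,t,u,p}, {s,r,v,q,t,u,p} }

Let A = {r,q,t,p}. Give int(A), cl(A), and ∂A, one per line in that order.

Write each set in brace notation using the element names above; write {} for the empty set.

interior: largest open inside A is {} (from {})
cl via duality: int({s,v,u}) = {v,u}, so X∖{v,u} = {s,r,q,t,p}
cl∖int = {s,r,q,t,p}

int(A) = {}
cl(A)  = {s,r,q,t,p}
∂A     = {s,r,q,t,p}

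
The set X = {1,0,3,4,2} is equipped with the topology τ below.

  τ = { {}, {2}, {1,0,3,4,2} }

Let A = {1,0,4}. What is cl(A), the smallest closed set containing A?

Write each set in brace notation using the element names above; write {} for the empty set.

{1,0,3,4}

complement {3,2}; its interior {2}; cl(A) = X∖{2} = {1,0,3,4}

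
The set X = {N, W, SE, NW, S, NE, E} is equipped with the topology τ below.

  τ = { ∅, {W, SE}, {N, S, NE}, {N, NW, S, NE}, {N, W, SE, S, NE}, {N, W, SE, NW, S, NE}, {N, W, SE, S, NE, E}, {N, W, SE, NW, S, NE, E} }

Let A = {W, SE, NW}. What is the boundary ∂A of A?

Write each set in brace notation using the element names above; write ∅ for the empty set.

{NW, E}

U open, U⊆A: ∅, {W, SE}. int(A) = ⋃ = {W, SE}
X∖A={N, S, NE, E}, int(X∖A)={N, S, NE}, hence cl(A)={W, SE, NW, E}
∂A: remove int from cl → {NW, E}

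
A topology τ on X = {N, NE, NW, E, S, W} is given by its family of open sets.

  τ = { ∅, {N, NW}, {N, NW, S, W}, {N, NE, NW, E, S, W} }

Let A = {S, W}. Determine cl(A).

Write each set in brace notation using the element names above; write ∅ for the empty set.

cl via duality: int({N, NE, NW, E}) = {N, NW}, so X∖{N, NW} = {NE, E, S, W}

{NE, E, S, W}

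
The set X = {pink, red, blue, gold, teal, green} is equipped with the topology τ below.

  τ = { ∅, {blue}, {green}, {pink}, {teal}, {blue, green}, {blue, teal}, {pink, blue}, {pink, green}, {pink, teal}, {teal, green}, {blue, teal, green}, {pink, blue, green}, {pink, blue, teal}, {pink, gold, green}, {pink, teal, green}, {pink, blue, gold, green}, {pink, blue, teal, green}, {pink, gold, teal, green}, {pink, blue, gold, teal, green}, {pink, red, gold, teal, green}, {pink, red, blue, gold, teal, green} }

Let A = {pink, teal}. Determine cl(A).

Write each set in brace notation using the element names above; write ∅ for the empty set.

closure: X∖int(X∖A) = X∖{blue, green} = {pink, red, gold, teal}

{pink, red, gold, teal}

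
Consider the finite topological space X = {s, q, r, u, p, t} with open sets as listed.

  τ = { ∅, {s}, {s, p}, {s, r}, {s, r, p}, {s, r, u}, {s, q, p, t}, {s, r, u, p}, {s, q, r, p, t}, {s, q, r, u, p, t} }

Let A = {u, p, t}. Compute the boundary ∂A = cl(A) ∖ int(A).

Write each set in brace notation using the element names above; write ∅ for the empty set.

{q, u, p, t}

open subsets of A: ∅; so int(A) = ∅
closure: X∖int(X∖A) = X∖{s, r} = {q, u, p, t}
∂A = {q, u, p, t} minus ∅ = {q, u, p, t}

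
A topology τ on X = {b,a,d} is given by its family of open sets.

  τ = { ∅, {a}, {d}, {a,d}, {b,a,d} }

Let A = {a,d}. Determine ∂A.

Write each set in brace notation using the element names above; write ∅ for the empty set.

{b}

open subsets of A: ∅, {d}, {a}, {a,d}; so int(A) = {a,d}
closure: X∖int(X∖A) = X∖∅ = {b,a,d}
∂A = {b,a,d} minus {a,d} = {b}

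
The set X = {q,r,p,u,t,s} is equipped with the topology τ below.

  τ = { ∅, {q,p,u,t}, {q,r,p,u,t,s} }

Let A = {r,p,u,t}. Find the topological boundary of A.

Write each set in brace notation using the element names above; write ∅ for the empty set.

{q,r,p,u,t,s}

opens ⊆ A: ∅; union → int = ∅
complement {q,s}; its interior ∅; cl(A) = X∖∅ = {q,r,p,u,t,s}
boundary = {q,r,p,u,t,s} ∖ ∅ = {q,r,p,u,t,s}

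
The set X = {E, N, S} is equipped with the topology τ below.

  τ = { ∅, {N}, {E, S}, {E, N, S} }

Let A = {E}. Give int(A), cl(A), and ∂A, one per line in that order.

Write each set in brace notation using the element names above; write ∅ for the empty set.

U open, U⊆A: ∅. int(A) = ⋃ = ∅
X∖A={N, S}, int(X∖A)={N}, hence cl(A)={E, S}
∂A: remove int from cl → {E, S}

int(A) = ∅
cl(A)  = {E, S}
∂A     = {E, S}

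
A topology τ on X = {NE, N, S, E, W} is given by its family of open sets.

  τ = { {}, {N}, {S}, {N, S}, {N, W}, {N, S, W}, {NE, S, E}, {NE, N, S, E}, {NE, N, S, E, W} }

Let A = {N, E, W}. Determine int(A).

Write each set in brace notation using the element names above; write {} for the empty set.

{N, W}

opens ⊆ A: {}, {N}, {N, W}; union → int = {N, W}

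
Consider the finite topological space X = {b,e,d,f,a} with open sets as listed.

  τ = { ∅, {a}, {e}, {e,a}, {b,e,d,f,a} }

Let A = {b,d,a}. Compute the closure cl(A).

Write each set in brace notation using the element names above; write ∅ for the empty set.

closure: X∖int(X∖A) = X∖{e} = {b,d,f,a}

{b,d,f,a}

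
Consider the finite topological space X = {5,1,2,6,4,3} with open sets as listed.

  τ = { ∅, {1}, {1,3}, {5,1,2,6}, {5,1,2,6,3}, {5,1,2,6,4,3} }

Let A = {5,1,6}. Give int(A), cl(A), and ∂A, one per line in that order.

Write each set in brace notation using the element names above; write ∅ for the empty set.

int(A) = {1}
cl(A)  = {5,1,2,6,4,3}
∂A     = {5,2,6,4,3}

interior: largest open inside A is {1} (from ∅, {1})
cl via duality: int({2,4,3}) = ∅, so X∖∅ = {5,1,2,6,4,3}
cl∖int = {5,2,6,4,3}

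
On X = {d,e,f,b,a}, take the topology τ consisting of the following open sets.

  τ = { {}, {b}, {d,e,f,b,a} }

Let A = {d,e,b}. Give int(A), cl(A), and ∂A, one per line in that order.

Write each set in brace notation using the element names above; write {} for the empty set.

opens ⊆ A: {}, {b}; union → int = {b}
complement {f,a}; its interior {}; cl(A) = X∖{} = {d,e,f,b,a}
boundary = {d,e,f,b,a} ∖ {b} = {d,e,f,a}

int(A) = {b}
cl(A)  = {d,e,f,b,a}
∂A     = {d,e,f,a}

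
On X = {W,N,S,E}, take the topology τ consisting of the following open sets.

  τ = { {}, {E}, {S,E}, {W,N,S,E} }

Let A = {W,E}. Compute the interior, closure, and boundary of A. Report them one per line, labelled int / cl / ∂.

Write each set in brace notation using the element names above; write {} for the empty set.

int(A) = {E}
cl(A)  = {W,N,S,E}
∂A     = {W,N,S}

open subsets of A: {}, {E}; so int(A) = {E}
closure: X∖int(X∖A) = X∖{} = {W,N,S,E}
∂A = {W,N,S,E} minus {E} = {W,N,S}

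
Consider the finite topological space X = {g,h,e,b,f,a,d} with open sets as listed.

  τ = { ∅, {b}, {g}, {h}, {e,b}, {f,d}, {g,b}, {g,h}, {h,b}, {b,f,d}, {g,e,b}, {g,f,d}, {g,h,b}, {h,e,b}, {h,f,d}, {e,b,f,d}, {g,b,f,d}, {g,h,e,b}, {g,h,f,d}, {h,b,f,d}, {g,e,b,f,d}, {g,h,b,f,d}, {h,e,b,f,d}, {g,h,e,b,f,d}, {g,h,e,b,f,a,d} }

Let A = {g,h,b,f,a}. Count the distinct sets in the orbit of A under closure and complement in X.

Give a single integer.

complement {e,d}; its interior ∅; cl(A) = X∖∅ = {g,h,e,b,f,a,d}
With k = closure, c = complement:
  1. A     = {g,h,b,f,a}
  2. kA    = {g,h,e,b,f,a,d}
  3. cA    = {e,d}
  4. ckA   = ∅
  5. kcA   = {e,f,a,d}
  6. ckcA  = {g,h,b}
  7. kckcA = {g,h,e,b,a}
  8. ckckcA = {f,d}
  9. kckckcA = {f,a,d}
  10. ckckckcA = {g,h,e,b}
k, c of each give nothing new

10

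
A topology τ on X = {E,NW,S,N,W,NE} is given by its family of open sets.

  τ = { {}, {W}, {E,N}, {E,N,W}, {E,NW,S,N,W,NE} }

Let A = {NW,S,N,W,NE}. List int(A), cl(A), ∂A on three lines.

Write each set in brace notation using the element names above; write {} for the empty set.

int(A) = {W}
cl(A)  = {E,NW,S,N,W,NE}
∂A     = {E,NW,S,N,NE}

opens ⊆ A: {}, {W}; union → int = {W}
complement {E}; its interior {}; cl(A) = X∖{} = {E,NW,S,N,W,NE}
boundary = {E,NW,S,N,W,NE} ∖ {W} = {E,NW,S,N,NE}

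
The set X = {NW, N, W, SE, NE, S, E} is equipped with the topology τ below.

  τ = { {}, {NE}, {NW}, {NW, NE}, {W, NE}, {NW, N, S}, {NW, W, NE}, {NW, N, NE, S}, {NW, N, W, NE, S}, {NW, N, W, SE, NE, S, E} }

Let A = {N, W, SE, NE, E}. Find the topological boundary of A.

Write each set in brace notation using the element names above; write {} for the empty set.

U open, U⊆A: {}, {NE}, {W, NE}. int(A) = ⋃ = {W, NE}
X∖A={NW, S}, int(X∖A)={NW}, hence cl(A)={N, W, SE, NE, S, E}
∂A: remove int from cl → {N, SE, S, E}

{N, SE, S, E}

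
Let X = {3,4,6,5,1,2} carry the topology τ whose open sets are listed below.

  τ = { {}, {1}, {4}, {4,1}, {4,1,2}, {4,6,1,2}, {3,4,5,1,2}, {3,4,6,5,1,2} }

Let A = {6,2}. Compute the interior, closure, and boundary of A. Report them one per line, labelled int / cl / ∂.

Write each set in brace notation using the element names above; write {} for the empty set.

open subsets of A: {}; so int(A) = {}
closure: X∖int(X∖A) = X∖{4,1} = {3,6,5,2}
∂A = {3,6,5,2} minus {} = {3,6,5,2}

int(A) = {}
cl(A)  = {3,6,5,2}
∂A     = {3,6,5,2}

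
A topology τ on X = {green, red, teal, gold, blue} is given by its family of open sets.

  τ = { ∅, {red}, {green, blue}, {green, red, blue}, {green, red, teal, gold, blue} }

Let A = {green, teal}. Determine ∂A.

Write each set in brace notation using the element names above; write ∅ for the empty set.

opens ⊆ A: ∅; union → int = ∅
complement {red, gold, blue}; its interior {red}; cl(A) = X∖{red} = {green, teal, gold, blue}
boundary = {green, teal, gold, blue} ∖ ∅ = {green, teal, gold, blue}

{green, teal, gold, blue}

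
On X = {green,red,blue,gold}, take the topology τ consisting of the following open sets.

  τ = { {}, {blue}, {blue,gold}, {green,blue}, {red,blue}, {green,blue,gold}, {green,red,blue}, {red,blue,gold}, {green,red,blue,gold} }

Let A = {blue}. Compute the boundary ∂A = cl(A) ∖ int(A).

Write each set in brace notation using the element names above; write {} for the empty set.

{green,red,gold}

opens ⊆ A: {}, {blue}; union → int = {blue}
complement {green,red,gold}; its interior {}; cl(A) = X∖{} = {green,red,blue,gold}
boundary = {green,red,blue,gold} ∖ {blue} = {green,red,gold}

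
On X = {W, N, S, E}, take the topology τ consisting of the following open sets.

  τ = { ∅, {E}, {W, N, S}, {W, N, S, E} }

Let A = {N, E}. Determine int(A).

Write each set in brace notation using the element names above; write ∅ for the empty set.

opens ⊆ A: ∅, {E}; union → int = {E}

{E}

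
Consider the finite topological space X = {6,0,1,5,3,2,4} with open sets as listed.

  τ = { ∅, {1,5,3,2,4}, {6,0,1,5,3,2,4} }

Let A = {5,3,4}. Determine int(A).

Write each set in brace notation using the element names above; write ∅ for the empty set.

∅

U open, U⊆A: ∅. int(A) = ⋃ = ∅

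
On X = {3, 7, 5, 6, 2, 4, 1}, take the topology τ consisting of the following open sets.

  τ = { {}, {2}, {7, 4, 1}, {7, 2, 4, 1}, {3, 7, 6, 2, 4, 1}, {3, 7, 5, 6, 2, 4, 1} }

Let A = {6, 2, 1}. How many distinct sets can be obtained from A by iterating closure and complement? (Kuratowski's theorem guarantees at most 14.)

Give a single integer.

8

closure: X∖int(X∖A) = X∖{} = {3, 7, 5, 6, 2, 4, 1}
Let k=closure and c=complement:
  1. A     = {6, 2, 1}
  2. kA    = {3, 7, 5, 6, 2, 4, 1}
  3. cA    = {3, 7, 5, 4}
  4. ckA   = {}
  5. kcA   = {3, 7, 5, 6, 4, 1}
  6. ckcA  = {2}
  7. kckcA = {3, 5, 6, 2}
  8. ckckcA = {7, 4, 1}
— saturated at 8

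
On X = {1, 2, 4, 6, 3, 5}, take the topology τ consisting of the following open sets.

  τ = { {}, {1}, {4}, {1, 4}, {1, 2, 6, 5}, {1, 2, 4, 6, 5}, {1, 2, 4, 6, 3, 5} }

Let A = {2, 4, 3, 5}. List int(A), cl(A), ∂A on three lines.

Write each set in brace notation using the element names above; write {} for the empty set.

int(A) = {4}
cl(A)  = {2, 4, 6, 3, 5}
∂A     = {2, 6, 3, 5}

U open, U⊆A: {}, {4}. int(A) = ⋃ = {4}
X∖A={1, 6}, int(X∖A)={1}, hence cl(A)={2, 4, 6, 3, 5}
∂A: remove int from cl → {2, 6, 3, 5}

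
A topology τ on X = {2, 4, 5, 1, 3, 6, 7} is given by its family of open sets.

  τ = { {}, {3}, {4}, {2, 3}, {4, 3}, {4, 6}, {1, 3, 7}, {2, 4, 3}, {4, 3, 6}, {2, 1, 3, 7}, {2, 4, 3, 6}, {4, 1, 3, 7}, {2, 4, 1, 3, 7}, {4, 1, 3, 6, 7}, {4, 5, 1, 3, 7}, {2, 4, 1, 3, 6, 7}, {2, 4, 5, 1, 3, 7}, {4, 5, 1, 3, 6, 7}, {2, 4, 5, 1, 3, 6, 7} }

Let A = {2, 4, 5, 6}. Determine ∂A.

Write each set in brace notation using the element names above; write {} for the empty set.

opens ⊆ A: {}, {4}, {4, 6}; union → int = {4, 6}
complement {1, 3, 7}; its interior {1, 3, 7}; cl(A) = X∖{1, 3, 7} = {2, 4, 5, 6}
boundary = {2, 4, 5, 6} ∖ {4, 6} = {2, 5}

{2, 5}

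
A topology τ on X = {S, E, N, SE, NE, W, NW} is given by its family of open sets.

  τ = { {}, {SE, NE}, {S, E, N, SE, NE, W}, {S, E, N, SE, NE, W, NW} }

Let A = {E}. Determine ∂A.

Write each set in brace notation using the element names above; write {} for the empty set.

{S, E, N, W, NW}

opens ⊆ A: {}; union → int = {}
complement {S, N, SE, NE, W, NW}; its interior {SE, NE}; cl(A) = X∖{SE, NE} = {S, E, N, W, NW}
boundary = {S, E, N, W, NW} ∖ {} = {S, E, N, W, NW}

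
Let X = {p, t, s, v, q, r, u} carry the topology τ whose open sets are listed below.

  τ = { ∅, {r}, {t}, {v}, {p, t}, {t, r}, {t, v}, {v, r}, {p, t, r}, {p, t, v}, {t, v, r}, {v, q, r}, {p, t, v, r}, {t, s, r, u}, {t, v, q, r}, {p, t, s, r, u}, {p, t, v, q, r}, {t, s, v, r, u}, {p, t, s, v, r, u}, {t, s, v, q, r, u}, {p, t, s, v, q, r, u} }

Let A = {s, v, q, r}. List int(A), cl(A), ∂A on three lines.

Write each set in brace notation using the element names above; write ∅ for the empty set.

int(A) = {v, q, r}
cl(A)  = {s, v, q, r, u}
∂A     = {s, u}

interior: largest open inside A is {v, q, r} (from ∅, {v}, {r}, {v, r}, {v, q, r})
cl via duality: int({p, t, u}) = {p, t}, so X∖{p, t} = {s, v, q, r, u}
cl∖int = {s, u}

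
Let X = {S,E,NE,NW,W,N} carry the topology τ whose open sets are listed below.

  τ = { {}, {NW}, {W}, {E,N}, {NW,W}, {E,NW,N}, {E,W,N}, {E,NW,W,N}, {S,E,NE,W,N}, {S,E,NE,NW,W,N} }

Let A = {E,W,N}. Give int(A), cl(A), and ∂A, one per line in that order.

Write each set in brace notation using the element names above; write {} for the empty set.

int(A) = {E,W,N}
cl(A)  = {S,E,NE,W,N}
∂A     = {S,NE}

U open, U⊆A: {}, {W}, {E,N}, {E,W,N}. int(A) = ⋃ = {E,W,N}
X∖A={S,NE,NW}, int(X∖A)={NW}, hence cl(A)={S,E,NE,W,N}
∂A: remove int from cl → {S,NE}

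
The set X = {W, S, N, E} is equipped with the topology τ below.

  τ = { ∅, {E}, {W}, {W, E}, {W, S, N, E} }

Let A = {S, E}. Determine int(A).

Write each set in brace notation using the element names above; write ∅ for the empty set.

{E}

open subsets of A: ∅, {E}; so int(A) = {E}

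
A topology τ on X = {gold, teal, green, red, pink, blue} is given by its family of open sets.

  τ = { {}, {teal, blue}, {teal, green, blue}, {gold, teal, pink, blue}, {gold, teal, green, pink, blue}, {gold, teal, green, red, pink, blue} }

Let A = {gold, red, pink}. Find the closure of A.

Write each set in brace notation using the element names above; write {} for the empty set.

{gold, red, pink}

cl via duality: int({teal, green, blue}) = {teal, green, blue}, so X∖{teal, green, blue} = {gold, red, pink}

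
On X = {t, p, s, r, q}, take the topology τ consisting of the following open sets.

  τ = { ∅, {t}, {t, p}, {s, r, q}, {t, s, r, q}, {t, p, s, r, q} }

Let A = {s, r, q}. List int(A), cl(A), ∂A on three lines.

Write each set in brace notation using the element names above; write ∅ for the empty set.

int(A) = {s, r, q}
cl(A)  = {s, r, q}
∂A     = ∅

open subsets of A: ∅, {s, r, q}; so int(A) = {s, r, q}
closure: X∖int(X∖A) = X∖{t, p} = {s, r, q}
∂A = {s, r, q} minus {s, r, q} = ∅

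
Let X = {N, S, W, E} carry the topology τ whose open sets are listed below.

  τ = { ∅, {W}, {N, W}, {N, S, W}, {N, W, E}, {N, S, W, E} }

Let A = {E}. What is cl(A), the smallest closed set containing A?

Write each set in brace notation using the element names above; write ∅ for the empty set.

{E}

cl via duality: int({N, S, W}) = {N, S, W}, so X∖{N, S, W} = {E}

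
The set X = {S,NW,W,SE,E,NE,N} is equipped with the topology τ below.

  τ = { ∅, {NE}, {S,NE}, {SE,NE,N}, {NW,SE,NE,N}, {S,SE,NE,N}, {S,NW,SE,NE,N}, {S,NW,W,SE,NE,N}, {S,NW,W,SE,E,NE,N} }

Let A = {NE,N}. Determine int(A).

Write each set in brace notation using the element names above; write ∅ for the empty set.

open subsets of A: ∅, {NE}; so int(A) = {NE}

{NE}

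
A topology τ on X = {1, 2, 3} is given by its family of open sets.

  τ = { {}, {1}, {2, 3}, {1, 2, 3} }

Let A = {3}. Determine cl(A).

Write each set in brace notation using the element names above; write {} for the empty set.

{2, 3}

complement {1, 2}; its interior {1}; cl(A) = X∖{1} = {2, 3}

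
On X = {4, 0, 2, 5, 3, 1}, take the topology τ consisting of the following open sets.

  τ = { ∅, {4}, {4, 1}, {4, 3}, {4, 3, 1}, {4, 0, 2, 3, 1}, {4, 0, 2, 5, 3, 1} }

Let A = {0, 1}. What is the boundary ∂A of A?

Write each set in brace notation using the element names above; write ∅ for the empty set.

interior: largest open inside A is ∅ (from ∅)
cl via duality: int({4, 2, 5, 3}) = {4, 3}, so X∖{4, 3} = {0, 2, 5, 1}
cl∖int = {0, 2, 5, 1}

{0, 2, 5, 1}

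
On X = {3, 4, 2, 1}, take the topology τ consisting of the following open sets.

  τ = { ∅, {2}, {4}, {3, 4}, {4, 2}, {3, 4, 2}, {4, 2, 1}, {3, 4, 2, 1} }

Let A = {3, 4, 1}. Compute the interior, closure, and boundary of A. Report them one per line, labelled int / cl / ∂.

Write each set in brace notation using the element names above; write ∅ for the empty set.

U open, U⊆A: ∅, {4}, {3, 4}. int(A) = ⋃ = {3, 4}
X∖A={2}, int(X∖A)={2}, hence cl(A)={3, 4, 1}
∂A: remove int from cl → {1}

int(A) = {3, 4}
cl(A)  = {3, 4, 1}
∂A     = {1}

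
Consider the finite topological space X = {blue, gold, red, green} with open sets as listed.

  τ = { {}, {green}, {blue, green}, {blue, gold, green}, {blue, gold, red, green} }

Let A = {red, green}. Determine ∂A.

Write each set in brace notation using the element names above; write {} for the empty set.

{blue, gold, red}

U open, U⊆A: {}, {green}. int(A) = ⋃ = {green}
X∖A={blue, gold}, int(X∖A)={}, hence cl(A)={blue, gold, red, green}
∂A: remove int from cl → {blue, gold, red}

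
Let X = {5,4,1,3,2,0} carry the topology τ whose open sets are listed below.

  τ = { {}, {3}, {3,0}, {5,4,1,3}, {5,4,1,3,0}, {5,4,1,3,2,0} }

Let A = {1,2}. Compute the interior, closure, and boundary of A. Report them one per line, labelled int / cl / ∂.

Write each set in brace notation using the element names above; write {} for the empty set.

int(A) = {}
cl(A)  = {5,4,1,2}
∂A     = {5,4,1,2}

open subsets of A: {}; so int(A) = {}
closure: X∖int(X∖A) = X∖{3,0} = {5,4,1,2}
∂A = {5,4,1,2} minus {} = {5,4,1,2}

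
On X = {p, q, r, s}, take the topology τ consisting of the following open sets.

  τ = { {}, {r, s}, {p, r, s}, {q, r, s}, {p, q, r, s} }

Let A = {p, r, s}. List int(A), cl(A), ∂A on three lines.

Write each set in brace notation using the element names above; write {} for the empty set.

int(A) = {p, r, s}
cl(A)  = {p, q, r, s}
∂A     = {q}

interior: largest open inside A is {p, r, s} (from {}, {r, s}, {p, r, s})
cl via duality: int({q}) = {}, so X∖{} = {p, q, r, s}
cl∖int = {q}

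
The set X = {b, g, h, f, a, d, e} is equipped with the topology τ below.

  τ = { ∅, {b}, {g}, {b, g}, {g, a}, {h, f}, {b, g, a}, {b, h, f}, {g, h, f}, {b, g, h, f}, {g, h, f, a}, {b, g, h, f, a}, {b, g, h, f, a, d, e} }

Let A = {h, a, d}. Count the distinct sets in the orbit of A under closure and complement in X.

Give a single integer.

complement {b, g, f, e}; its interior {b, g}; cl(A) = X∖{b, g} = {h, f, a, d, e}
With k = closure, c = complement:
  1. A     = {h, a, d}
  2. kA    = {h, f, a, d, e}
  3. cA    = {b, g, f, e}
  4. ckA   = {b, g}
  5. kcA   = {b, g, h, f, a, d, e}
  6. kckA  = {b, g, a, d, e}
  7. ckcA  = ∅
  8. ckckA = {h, f}
  9. kckckA = {h, f, d, e}
  10. ckckckA = {b, g, a}
k, c of each give nothing new

10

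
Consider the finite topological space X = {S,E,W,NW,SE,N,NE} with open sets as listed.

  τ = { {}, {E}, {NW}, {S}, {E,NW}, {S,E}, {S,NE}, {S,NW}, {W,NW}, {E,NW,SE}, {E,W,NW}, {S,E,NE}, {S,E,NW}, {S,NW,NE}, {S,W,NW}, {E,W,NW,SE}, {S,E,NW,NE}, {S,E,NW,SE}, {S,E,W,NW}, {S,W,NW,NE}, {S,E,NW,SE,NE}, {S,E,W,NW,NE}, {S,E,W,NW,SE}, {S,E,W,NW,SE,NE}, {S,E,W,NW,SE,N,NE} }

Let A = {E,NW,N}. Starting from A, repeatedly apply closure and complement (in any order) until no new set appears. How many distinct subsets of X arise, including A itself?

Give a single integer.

8

cl via duality: int({S,W,SE,NE}) = {S,NE}, so X∖{S,NE} = {E,W,NW,SE,N}
Write k for closure, c for complement:
  1. A     = {E,NW,N}
  2. kA    = {E,W,NW,SE,N}
  3. cA    = {S,W,SE,NE}
  4. ckA   = {S,NE}
  5. kcA   = {S,W,SE,N,NE}
  6. kckA  = {S,N,NE}
  7. ckcA  = {E,NW}
  8. ckckA = {E,W,NW,SE}
applying k or c yields no new set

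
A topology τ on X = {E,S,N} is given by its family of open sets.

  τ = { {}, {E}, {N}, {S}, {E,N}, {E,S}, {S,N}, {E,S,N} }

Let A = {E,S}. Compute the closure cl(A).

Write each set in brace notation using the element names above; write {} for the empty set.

{E,S}

closure: X∖int(X∖A) = X∖{N} = {E,S}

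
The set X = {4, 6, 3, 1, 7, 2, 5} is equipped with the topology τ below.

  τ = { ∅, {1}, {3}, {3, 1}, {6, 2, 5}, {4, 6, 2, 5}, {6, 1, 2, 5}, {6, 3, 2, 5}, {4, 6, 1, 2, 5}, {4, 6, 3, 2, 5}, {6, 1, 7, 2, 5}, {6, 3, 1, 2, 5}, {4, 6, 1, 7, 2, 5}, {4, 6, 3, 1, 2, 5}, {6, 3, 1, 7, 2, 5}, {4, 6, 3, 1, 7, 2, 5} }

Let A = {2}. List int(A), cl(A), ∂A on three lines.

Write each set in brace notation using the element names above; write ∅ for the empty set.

int(A) = ∅
cl(A)  = {4, 6, 7, 2, 5}
∂A     = {4, 6, 7, 2, 5}

U open, U⊆A: ∅. int(A) = ⋃ = ∅
X∖A={4, 6, 3, 1, 7, 5}, int(X∖A)={3, 1}, hence cl(A)={4, 6, 7, 2, 5}
∂A: remove int from cl → {4, 6, 7, 2, 5}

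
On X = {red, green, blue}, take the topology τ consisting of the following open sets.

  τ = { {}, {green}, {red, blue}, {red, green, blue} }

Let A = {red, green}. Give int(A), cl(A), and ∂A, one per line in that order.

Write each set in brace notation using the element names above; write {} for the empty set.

open subsets of A: {}, {green}; so int(A) = {green}
closure: X∖int(X∖A) = X∖{} = {red, green, blue}
∂A = {red, green, blue} minus {green} = {red, blue}

int(A) = {green}
cl(A)  = {red, green, blue}
∂A     = {red, blue}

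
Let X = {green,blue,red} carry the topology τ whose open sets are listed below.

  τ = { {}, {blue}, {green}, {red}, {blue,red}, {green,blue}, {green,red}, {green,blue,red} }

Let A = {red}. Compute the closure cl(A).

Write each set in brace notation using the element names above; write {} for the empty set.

X∖A={green,blue}, int(X∖A)={green,blue}, hence cl(A)={red}

{red}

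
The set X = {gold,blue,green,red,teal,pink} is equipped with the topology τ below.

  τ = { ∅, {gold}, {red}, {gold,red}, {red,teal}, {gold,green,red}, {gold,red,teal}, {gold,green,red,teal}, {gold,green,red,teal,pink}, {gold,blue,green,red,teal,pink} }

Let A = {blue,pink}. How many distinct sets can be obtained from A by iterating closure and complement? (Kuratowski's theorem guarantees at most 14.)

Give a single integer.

4

X∖A={gold,green,red,teal}, int(X∖A)={gold,green,red,teal}, hence cl(A)={blue,pink}
Orbit (k=closure, c=complement):
  1. A     = {blue,pink}
  2. cA    = {gold,green,red,teal}
  3. kcA   = {gold,blue,green,red,teal,pink}
  4. ckcA  = ∅
(closed under both — stop)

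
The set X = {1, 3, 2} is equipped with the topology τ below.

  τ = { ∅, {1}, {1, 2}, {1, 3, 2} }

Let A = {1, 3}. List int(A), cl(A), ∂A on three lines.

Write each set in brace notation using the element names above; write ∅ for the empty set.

interior: largest open inside A is {1} (from ∅, {1})
cl via duality: int({2}) = ∅, so X∖∅ = {1, 3, 2}
cl∖int = {3, 2}

int(A) = {1}
cl(A)  = {1, 3, 2}
∂A     = {3, 2}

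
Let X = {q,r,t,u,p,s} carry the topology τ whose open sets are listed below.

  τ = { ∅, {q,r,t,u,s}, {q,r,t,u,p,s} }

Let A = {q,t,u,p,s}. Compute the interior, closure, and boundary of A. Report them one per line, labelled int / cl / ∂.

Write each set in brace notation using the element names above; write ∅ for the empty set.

int(A) = ∅
cl(A)  = {q,r,t,u,p,s}
∂A     = {q,r,t,u,p,s}

interior: largest open inside A is ∅ (from ∅)
cl via duality: int({r}) = ∅, so X∖∅ = {q,r,t,u,p,s}
cl∖int = {q,r,t,u,p,s}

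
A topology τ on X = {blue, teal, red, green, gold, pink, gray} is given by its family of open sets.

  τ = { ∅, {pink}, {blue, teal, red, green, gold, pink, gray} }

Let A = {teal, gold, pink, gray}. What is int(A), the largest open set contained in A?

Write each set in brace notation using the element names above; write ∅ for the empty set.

interior: largest open inside A is {pink} (from ∅, {pink})

{pink}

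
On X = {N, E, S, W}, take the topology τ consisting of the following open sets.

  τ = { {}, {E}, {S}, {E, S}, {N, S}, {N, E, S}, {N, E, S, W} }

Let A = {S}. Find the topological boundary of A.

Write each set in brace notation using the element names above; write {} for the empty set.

U open, U⊆A: {}, {S}. int(A) = ⋃ = {S}
X∖A={N, E, W}, int(X∖A)={E}, hence cl(A)={N, S, W}
∂A: remove int from cl → {N, W}

{N, W}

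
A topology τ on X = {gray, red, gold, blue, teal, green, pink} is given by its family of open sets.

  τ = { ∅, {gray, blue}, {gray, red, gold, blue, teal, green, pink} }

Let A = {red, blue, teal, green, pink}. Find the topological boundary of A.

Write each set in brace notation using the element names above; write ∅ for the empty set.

open subsets of A: ∅; so int(A) = ∅
closure: X∖int(X∖A) = X∖∅ = {gray, red, gold, blue, teal, green, pink}
∂A = {gray, red, gold, blue, teal, green, pink} minus ∅ = {gray, red, gold, blue, teal, green, pink}

{gray, red, gold, blue, teal, green, pink}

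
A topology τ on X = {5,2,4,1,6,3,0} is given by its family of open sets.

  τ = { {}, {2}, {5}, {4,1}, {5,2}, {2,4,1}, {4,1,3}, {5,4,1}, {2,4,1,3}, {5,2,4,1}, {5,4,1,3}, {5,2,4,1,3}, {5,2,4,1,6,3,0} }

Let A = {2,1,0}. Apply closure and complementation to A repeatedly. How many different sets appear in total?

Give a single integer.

closure: X∖int(X∖A) = X∖{5} = {2,4,1,6,3,0}
Let k=closure and c=complement:
  1. A     = {2,1,0}
  2. kA    = {2,4,1,6,3,0}
  3. cA    = {5,4,6,3}
  4. ckA   = {5}
  5. kcA   = {5,4,1,6,3,0}
  6. kckA  = {5,6,0}
  7. ckcA  = {2}
  8. ckckA = {2,4,1,3}
  9. kckcA = {2,6,0}
  10. ckckcA = {5,4,1,3}
— saturated at 10

10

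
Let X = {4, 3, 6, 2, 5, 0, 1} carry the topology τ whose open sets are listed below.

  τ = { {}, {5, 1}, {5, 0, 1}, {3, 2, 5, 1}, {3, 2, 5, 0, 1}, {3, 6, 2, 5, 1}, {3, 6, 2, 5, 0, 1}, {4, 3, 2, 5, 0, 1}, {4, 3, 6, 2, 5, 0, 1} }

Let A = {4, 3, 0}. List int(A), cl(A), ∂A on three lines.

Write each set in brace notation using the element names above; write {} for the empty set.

int(A) = {}
cl(A)  = {4, 3, 6, 2, 0}
∂A     = {4, 3, 6, 2, 0}

U open, U⊆A: {}. int(A) = ⋃ = {}
X∖A={6, 2, 5, 1}, int(X∖A)={5, 1}, hence cl(A)={4, 3, 6, 2, 0}
∂A: remove int from cl → {4, 3, 6, 2, 0}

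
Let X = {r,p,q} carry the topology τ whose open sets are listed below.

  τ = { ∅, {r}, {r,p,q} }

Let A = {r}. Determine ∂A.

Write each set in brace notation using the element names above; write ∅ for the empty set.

open subsets of A: ∅, {r}; so int(A) = {r}
closure: X∖int(X∖A) = X∖∅ = {r,p,q}
∂A = {r,p,q} minus {r} = {p,q}

{p,q}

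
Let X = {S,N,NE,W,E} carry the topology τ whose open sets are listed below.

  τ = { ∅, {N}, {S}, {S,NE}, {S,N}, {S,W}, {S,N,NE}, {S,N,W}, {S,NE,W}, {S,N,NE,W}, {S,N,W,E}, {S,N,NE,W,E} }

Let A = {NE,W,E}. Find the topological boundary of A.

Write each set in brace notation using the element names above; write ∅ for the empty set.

{NE,W,E}

opens ⊆ A: ∅; union → int = ∅
complement {S,N}; its interior {S,N}; cl(A) = X∖{S,N} = {NE,W,E}
boundary = {NE,W,E} ∖ ∅ = {NE,W,E}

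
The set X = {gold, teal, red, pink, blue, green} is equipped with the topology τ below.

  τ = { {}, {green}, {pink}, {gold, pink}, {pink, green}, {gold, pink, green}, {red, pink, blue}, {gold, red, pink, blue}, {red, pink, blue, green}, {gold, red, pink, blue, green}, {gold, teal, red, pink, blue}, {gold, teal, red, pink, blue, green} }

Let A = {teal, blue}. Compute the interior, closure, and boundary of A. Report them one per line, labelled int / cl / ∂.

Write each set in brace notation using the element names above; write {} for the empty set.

opens ⊆ A: {}; union → int = {}
complement {gold, red, pink, green}; its interior {gold, pink, green}; cl(A) = X∖{gold, pink, green} = {teal, red, blue}
boundary = {teal, red, blue} ∖ {} = {teal, red, blue}

int(A) = {}
cl(A)  = {teal, red, blue}
∂A     = {teal, red, blue}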